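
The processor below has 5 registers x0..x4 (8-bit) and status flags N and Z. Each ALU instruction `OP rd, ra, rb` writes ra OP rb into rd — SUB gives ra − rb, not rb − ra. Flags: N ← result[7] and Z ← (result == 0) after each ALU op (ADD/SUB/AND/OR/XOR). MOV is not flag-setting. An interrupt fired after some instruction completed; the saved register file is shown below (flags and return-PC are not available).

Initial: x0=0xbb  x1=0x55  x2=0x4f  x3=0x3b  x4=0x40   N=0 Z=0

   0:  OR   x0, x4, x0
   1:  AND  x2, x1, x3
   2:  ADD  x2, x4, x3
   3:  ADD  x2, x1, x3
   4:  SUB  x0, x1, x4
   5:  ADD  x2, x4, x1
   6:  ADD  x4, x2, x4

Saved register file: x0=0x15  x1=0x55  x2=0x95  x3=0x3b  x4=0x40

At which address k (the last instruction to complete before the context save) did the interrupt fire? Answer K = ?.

after  0: x0=0xfb x1=0x55 x2=0x4f x3=0x3b x4=0x40  N=1 Z=0
after  1: x0=0xfb x1=0x55 x2=0x11 x3=0x3b x4=0x40  N=0 Z=0
after  2: x0=0xfb x1=0x55 x2=0x7b x3=0x3b x4=0x40  N=0 Z=0
after  3: x0=0xfb x1=0x55 x2=0x90 x3=0x3b x4=0x40  N=1 Z=0
after  4: x0=0x15 x1=0x55 x2=0x90 x3=0x3b x4=0x40  N=0 Z=0
after  5: x0=0x15 x1=0x55 x2=0x95 x3=0x3b x4=0x40  N=1 Z=0
-- IRQ taken; context saved, return-PC = 6 --

K = 5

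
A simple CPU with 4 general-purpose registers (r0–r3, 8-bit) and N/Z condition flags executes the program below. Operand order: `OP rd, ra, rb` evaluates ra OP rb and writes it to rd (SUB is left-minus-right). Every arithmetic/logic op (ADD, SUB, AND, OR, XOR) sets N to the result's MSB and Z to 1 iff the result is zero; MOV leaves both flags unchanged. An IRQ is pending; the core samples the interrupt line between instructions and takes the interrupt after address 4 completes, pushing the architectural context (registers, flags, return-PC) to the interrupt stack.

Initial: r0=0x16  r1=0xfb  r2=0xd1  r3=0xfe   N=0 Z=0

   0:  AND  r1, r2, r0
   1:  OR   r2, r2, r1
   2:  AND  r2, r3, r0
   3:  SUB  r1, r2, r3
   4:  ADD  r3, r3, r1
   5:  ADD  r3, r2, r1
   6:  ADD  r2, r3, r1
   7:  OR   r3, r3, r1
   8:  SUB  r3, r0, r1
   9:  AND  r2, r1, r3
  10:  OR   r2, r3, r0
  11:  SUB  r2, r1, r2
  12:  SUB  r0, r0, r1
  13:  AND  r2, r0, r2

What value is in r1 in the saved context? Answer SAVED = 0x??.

SAVED = 0x18

after  0: r0=0x16 r1=0x10 r2=0xd1 r3=0xfe  N=0 Z=0
after  1: r0=0x16 r1=0x10 r2=0xd1 r3=0xfe  N=1 Z=0
after  2: r0=0x16 r1=0x10 r2=0x16 r3=0xfe  N=0 Z=0
after  3: r0=0x16 r1=0x18 r2=0x16 r3=0xfe  N=0 Z=0
after  4: r0=0x16 r1=0x18 r2=0x16 r3=0x16  N=0 Z=0
-- IRQ taken; context saved, return-PC = 5 --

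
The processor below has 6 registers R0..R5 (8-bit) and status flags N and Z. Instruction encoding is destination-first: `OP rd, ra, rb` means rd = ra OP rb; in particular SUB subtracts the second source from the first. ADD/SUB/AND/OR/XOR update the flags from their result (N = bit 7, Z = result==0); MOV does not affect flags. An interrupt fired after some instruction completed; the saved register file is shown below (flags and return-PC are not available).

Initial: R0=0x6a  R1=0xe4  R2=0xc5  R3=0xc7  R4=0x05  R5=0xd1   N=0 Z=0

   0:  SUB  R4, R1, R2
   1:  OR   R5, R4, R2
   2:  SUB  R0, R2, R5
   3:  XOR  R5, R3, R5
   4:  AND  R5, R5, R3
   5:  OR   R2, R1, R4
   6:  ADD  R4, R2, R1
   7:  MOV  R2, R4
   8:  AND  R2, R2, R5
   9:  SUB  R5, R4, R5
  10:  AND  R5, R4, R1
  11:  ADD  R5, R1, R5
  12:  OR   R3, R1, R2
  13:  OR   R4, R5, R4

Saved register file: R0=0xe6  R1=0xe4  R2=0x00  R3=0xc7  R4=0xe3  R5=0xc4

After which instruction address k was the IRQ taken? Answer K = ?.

after  0: R0=0x6a R1=0xe4 R2=0xc5 R3=0xc7 R4=0x1f R5=0xd1  N=0 Z=0
after  1: R0=0x6a R1=0xe4 R2=0xc5 R3=0xc7 R4=0x1f R5=0xdf  N=1 Z=0
after  2: R0=0xe6 R1=0xe4 R2=0xc5 R3=0xc7 R4=0x1f R5=0xdf  N=1 Z=0
after  3: R0=0xe6 R1=0xe4 R2=0xc5 R3=0xc7 R4=0x1f R5=0x18  N=0 Z=0
after  4: R0=0xe6 R1=0xe4 R2=0xc5 R3=0xc7 R4=0x1f R5=0x00  N=0 Z=1
after  5: R0=0xe6 R1=0xe4 R2=0xff R3=0xc7 R4=0x1f R5=0x00  N=1 Z=0
after  6: R0=0xe6 R1=0xe4 R2=0xff R3=0xc7 R4=0xe3 R5=0x00  N=1 Z=0
after  7: R0=0xe6 R1=0xe4 R2=0xe3 R3=0xc7 R4=0xe3 R5=0x00  N=1 Z=0
after  8: R0=0xe6 R1=0xe4 R2=0x00 R3=0xc7 R4=0xe3 R5=0x00  N=0 Z=1
after  9: R0=0xe6 R1=0xe4 R2=0x00 R3=0xc7 R4=0xe3 R5=0xe3  N=1 Z=0
after 10: R0=0xe6 R1=0xe4 R2=0x00 R3=0xc7 R4=0xe3 R5=0xe0  N=1 Z=0
after 11: R0=0xe6 R1=0xe4 R2=0x00 R3=0xc7 R4=0xe3 R5=0xc4  N=1 Z=0
-- IRQ taken; context saved, return-PC = 12 --

K = 11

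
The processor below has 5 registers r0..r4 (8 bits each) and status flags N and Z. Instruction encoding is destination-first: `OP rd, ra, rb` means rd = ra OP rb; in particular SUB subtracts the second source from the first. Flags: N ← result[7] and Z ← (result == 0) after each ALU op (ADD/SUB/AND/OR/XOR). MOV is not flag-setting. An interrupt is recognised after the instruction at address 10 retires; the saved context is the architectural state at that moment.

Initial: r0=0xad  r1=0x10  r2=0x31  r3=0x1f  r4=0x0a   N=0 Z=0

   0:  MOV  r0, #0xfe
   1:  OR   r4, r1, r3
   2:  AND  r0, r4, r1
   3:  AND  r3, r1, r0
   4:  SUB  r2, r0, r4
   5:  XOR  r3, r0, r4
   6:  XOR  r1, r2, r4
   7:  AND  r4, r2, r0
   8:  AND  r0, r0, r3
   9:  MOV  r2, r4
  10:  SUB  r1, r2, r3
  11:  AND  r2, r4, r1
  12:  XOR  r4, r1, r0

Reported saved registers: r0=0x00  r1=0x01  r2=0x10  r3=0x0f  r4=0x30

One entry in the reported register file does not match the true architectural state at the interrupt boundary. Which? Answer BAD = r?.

after  0: r0=0xfe r1=0x10 r2=0x31 r3=0x1f r4=0x0a  N=0 Z=0
after  1: r0=0xfe r1=0x10 r2=0x31 r3=0x1f r4=0x1f  N=0 Z=0
after  2: r0=0x10 r1=0x10 r2=0x31 r3=0x1f r4=0x1f  N=0 Z=0
after  3: r0=0x10 r1=0x10 r2=0x31 r3=0x10 r4=0x1f  N=0 Z=0
after  4: r0=0x10 r1=0x10 r2=0xf1 r3=0x10 r4=0x1f  N=1 Z=0
after  5: r0=0x10 r1=0x10 r2=0xf1 r3=0x0f r4=0x1f  N=0 Z=0
after  6: r0=0x10 r1=0xee r2=0xf1 r3=0x0f r4=0x1f  N=1 Z=0
after  7: r0=0x10 r1=0xee r2=0xf1 r3=0x0f r4=0x10  N=0 Z=0
after  8: r0=0x00 r1=0xee r2=0xf1 r3=0x0f r4=0x10  N=0 Z=1
after  9: r0=0x00 r1=0xee r2=0x10 r3=0x0f r4=0x10  N=0 Z=1
after 10: r0=0x00 r1=0x01 r2=0x10 r3=0x0f r4=0x10  N=0 Z=0
-- IRQ taken; context saved, return-PC = 11 --
mismatch: r4: reported 0x30 vs actual 0x10

BAD = r4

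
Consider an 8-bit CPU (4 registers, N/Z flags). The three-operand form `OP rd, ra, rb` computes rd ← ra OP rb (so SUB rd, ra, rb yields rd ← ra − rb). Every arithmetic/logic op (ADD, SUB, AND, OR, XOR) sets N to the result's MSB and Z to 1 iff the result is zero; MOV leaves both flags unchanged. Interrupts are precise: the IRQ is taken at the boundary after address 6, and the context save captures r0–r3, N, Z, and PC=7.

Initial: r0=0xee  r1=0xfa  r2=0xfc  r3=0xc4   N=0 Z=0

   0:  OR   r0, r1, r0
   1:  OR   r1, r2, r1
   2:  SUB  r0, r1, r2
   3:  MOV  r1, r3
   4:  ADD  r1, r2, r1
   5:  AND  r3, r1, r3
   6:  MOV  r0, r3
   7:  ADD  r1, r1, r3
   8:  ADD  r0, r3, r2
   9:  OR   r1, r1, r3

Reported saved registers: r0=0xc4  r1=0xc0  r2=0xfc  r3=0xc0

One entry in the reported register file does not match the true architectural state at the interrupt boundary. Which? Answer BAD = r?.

BAD = r0

after  0: r0=0xfe r1=0xfa r2=0xfc r3=0xc4  N=1 Z=0
after  1: r0=0xfe r1=0xfe r2=0xfc r3=0xc4  N=1 Z=0
after  2: r0=0x02 r1=0xfe r2=0xfc r3=0xc4  N=0 Z=0
after  3: r0=0x02 r1=0xc4 r2=0xfc r3=0xc4  N=0 Z=0
after  4: r0=0x02 r1=0xc0 r2=0xfc r3=0xc4  N=1 Z=0
after  5: r0=0x02 r1=0xc0 r2=0xfc r3=0xc0  N=1 Z=0
after  6: r0=0xc0 r1=0xc0 r2=0xfc r3=0xc0  N=1 Z=0
-- IRQ taken; context saved, return-PC = 7 --
mismatch: r0: reported 0xc4 vs actual 0xc0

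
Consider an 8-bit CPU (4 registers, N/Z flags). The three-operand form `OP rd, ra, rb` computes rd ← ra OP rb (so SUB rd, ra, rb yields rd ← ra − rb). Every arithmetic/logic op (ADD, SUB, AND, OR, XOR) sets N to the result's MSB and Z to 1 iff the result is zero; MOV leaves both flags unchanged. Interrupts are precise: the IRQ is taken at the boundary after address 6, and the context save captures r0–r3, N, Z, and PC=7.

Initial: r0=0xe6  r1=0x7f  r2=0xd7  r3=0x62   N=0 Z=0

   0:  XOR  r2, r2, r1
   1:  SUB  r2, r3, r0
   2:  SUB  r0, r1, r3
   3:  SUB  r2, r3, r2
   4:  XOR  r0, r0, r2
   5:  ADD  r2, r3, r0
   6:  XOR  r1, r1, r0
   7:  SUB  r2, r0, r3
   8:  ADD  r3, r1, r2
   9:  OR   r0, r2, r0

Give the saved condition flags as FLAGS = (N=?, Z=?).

after  0: r0=0xe6 r1=0x7f r2=0xa8 r3=0x62  N=1 Z=0
after  1: r0=0xe6 r1=0x7f r2=0x7c r3=0x62  N=0 Z=0
after  2: r0=0x1d r1=0x7f r2=0x7c r3=0x62  N=0 Z=0
after  3: r0=0x1d r1=0x7f r2=0xe6 r3=0x62  N=1 Z=0
after  4: r0=0xfb r1=0x7f r2=0xe6 r3=0x62  N=1 Z=0
after  5: r0=0xfb r1=0x7f r2=0x5d r3=0x62  N=0 Z=0
after  6: r0=0xfb r1=0x84 r2=0x5d r3=0x62  N=1 Z=0
-- IRQ taken; context saved, return-PC = 7 --

FLAGS = (N=1, Z=0)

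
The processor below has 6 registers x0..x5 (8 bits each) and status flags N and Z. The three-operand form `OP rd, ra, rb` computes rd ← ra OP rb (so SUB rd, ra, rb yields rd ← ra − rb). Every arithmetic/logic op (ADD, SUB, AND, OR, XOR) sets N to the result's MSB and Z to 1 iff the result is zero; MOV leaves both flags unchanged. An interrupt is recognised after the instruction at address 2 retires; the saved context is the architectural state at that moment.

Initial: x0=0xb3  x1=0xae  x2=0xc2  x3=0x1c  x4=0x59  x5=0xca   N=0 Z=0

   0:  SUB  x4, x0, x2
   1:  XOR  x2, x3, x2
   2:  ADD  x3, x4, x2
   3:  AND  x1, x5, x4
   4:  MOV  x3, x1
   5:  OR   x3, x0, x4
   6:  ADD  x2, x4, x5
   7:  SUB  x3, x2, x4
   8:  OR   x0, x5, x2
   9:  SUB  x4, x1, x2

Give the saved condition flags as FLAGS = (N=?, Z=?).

FLAGS = (N=1, Z=0)

after  0: x0=0xb3 x1=0xae x2=0xc2 x3=0x1c x4=0xf1 x5=0xca  N=1 Z=0
after  1: x0=0xb3 x1=0xae x2=0xde x3=0x1c x4=0xf1 x5=0xca  N=1 Z=0
after  2: x0=0xb3 x1=0xae x2=0xde x3=0xcf x4=0xf1 x5=0xca  N=1 Z=0
-- IRQ taken; context saved, return-PC = 3 --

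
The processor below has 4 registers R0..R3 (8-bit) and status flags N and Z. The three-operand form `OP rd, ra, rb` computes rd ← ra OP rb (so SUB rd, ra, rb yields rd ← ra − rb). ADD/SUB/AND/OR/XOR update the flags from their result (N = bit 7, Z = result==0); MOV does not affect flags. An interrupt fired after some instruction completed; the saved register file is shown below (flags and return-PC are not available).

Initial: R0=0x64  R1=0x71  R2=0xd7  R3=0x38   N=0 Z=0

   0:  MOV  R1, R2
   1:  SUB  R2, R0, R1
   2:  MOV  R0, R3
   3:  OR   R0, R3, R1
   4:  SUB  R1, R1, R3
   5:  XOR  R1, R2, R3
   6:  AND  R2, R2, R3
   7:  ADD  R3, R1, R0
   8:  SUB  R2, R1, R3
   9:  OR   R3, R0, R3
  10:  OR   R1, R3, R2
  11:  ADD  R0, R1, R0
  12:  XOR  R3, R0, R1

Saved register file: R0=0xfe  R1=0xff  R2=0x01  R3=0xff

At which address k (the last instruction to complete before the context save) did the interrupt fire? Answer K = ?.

K = 11

after  0: R0=0x64 R1=0xd7 R2=0xd7 R3=0x38  N=0 Z=0
after  1: R0=0x64 R1=0xd7 R2=0x8d R3=0x38  N=1 Z=0
after  2: R0=0x38 R1=0xd7 R2=0x8d R3=0x38  N=1 Z=0
after  3: R0=0xff R1=0xd7 R2=0x8d R3=0x38  N=1 Z=0
after  4: R0=0xff R1=0x9f R2=0x8d R3=0x38  N=1 Z=0
after  5: R0=0xff R1=0xb5 R2=0x8d R3=0x38  N=1 Z=0
after  6: R0=0xff R1=0xb5 R2=0x08 R3=0x38  N=0 Z=0
after  7: R0=0xff R1=0xb5 R2=0x08 R3=0xb4  N=1 Z=0
after  8: R0=0xff R1=0xb5 R2=0x01 R3=0xb4  N=0 Z=0
after  9: R0=0xff R1=0xb5 R2=0x01 R3=0xff  N=1 Z=0
after 10: R0=0xff R1=0xff R2=0x01 R3=0xff  N=1 Z=0
after 11: R0=0xfe R1=0xff R2=0x01 R3=0xff  N=1 Z=0
-- IRQ taken; context saved, return-PC = 12 --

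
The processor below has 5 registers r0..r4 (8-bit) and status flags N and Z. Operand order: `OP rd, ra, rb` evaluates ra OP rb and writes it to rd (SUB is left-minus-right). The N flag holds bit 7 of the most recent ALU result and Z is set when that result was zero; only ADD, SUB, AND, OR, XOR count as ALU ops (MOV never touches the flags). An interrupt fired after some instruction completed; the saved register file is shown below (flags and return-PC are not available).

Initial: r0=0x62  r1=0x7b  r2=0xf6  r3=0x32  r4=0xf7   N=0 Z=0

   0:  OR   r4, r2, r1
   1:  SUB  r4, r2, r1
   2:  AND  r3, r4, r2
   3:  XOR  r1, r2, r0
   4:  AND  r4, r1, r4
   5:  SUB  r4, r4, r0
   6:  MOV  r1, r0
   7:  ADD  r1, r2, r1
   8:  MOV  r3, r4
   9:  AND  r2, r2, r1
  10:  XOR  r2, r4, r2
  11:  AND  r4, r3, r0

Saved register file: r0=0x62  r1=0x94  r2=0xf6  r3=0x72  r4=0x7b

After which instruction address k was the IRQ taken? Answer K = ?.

after  0: r0=0x62 r1=0x7b r2=0xf6 r3=0x32 r4=0xff  N=1 Z=0
after  1: r0=0x62 r1=0x7b r2=0xf6 r3=0x32 r4=0x7b  N=0 Z=0
after  2: r0=0x62 r1=0x7b r2=0xf6 r3=0x72 r4=0x7b  N=0 Z=0
after  3: r0=0x62 r1=0x94 r2=0xf6 r3=0x72 r4=0x7b  N=1 Z=0
-- IRQ taken; context saved, return-PC = 4 --

K = 3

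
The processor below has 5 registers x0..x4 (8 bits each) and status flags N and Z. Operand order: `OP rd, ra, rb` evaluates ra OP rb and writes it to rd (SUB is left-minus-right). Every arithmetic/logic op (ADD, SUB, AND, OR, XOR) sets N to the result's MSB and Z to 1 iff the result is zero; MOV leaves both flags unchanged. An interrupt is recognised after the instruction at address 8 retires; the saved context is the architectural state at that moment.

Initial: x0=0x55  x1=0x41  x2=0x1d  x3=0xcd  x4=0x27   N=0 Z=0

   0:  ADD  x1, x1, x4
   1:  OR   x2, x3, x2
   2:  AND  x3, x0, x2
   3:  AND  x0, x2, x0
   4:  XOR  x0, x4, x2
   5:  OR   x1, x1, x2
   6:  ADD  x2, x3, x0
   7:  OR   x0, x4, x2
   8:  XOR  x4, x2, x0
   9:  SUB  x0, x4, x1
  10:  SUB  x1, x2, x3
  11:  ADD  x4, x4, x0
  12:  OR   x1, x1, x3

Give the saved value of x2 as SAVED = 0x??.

after  0: x0=0x55 x1=0x68 x2=0x1d x3=0xcd x4=0x27  N=0 Z=0
after  1: x0=0x55 x1=0x68 x2=0xdd x3=0xcd x4=0x27  N=1 Z=0
after  2: x0=0x55 x1=0x68 x2=0xdd x3=0x55 x4=0x27  N=0 Z=0
after  3: x0=0x55 x1=0x68 x2=0xdd x3=0x55 x4=0x27  N=0 Z=0
after  4: x0=0xfa x1=0x68 x2=0xdd x3=0x55 x4=0x27  N=1 Z=0
after  5: x0=0xfa x1=0xfd x2=0xdd x3=0x55 x4=0x27  N=1 Z=0
after  6: x0=0xfa x1=0xfd x2=0x4f x3=0x55 x4=0x27  N=0 Z=0
after  7: x0=0x6f x1=0xfd x2=0x4f x3=0x55 x4=0x27  N=0 Z=0
after  8: x0=0x6f x1=0xfd x2=0x4f x3=0x55 x4=0x20  N=0 Z=0
-- IRQ taken; context saved, return-PC = 9 --

SAVED = 0x4f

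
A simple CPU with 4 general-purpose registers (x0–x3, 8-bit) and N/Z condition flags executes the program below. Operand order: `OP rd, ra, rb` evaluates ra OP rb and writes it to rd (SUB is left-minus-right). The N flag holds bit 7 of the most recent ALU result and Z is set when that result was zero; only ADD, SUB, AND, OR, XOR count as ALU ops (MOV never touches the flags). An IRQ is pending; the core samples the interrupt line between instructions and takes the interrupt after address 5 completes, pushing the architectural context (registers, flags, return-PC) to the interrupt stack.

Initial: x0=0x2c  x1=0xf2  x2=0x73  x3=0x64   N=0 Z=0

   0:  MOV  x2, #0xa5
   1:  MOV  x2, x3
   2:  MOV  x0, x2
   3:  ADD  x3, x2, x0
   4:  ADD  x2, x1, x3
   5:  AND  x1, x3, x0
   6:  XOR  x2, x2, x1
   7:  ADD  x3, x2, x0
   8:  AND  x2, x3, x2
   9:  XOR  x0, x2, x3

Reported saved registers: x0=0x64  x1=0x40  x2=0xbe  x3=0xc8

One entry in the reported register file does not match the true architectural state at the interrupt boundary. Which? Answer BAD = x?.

BAD = x2

after  0: x0=0x2c x1=0xf2 x2=0xa5 x3=0x64  N=0 Z=0
after  1: x0=0x2c x1=0xf2 x2=0x64 x3=0x64  N=0 Z=0
after  2: x0=0x64 x1=0xf2 x2=0x64 x3=0x64  N=0 Z=0
after  3: x0=0x64 x1=0xf2 x2=0x64 x3=0xc8  N=1 Z=0
after  4: x0=0x64 x1=0xf2 x2=0xba x3=0xc8  N=1 Z=0
after  5: x0=0x64 x1=0x40 x2=0xba x3=0xc8  N=0 Z=0
-- IRQ taken; context saved, return-PC = 6 --
mismatch: x2: reported 0xbe vs actual 0xba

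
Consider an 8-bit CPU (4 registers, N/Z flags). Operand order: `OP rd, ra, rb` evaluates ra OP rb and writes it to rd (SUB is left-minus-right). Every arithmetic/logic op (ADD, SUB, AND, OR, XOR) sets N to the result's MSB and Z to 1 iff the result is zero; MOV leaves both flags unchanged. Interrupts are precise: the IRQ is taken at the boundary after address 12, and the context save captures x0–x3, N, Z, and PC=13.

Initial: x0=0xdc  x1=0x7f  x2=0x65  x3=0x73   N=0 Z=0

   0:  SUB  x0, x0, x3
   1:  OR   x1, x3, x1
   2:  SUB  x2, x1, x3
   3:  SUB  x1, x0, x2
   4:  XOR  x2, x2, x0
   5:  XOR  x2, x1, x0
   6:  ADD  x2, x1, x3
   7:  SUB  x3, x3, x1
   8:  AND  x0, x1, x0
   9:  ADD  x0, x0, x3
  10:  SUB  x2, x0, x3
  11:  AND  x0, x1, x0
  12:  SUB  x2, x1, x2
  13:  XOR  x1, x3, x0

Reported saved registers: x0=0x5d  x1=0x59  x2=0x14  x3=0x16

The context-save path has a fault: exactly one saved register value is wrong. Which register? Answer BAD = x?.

BAD = x1

after  0: x0=0x69 x1=0x7f x2=0x65 x3=0x73  N=0 Z=0
after  1: x0=0x69 x1=0x7f x2=0x65 x3=0x73  N=0 Z=0
after  2: x0=0x69 x1=0x7f x2=0x0c x3=0x73  N=0 Z=0
after  3: x0=0x69 x1=0x5d x2=0x0c x3=0x73  N=0 Z=0
after  4: x0=0x69 x1=0x5d x2=0x65 x3=0x73  N=0 Z=0
after  5: x0=0x69 x1=0x5d x2=0x34 x3=0x73  N=0 Z=0
after  6: x0=0x69 x1=0x5d x2=0xd0 x3=0x73  N=1 Z=0
after  7: x0=0x69 x1=0x5d x2=0xd0 x3=0x16  N=0 Z=0
after  8: x0=0x49 x1=0x5d x2=0xd0 x3=0x16  N=0 Z=0
after  9: x0=0x5f x1=0x5d x2=0xd0 x3=0x16  N=0 Z=0
after 10: x0=0x5f x1=0x5d x2=0x49 x3=0x16  N=0 Z=0
after 11: x0=0x5d x1=0x5d x2=0x49 x3=0x16  N=0 Z=0
after 12: x0=0x5d x1=0x5d x2=0x14 x3=0x16  N=0 Z=0
-- IRQ taken; context saved, return-PC = 13 --
mismatch: x1: reported 0x59 vs actual 0x5d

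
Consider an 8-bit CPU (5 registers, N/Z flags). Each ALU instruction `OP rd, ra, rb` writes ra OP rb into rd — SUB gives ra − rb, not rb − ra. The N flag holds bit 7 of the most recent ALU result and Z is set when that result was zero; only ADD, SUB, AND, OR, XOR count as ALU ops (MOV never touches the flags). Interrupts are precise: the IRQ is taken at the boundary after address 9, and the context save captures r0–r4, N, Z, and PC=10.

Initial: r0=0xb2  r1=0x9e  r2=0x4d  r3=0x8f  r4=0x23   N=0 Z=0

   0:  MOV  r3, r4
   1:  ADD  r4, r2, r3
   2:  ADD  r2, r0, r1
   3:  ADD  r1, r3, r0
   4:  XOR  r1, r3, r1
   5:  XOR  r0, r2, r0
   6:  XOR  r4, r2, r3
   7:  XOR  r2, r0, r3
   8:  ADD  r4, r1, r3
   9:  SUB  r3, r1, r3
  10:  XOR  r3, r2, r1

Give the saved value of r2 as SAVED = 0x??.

after  0: r0=0xb2 r1=0x9e r2=0x4d r3=0x23 r4=0x23  N=0 Z=0
after  1: r0=0xb2 r1=0x9e r2=0x4d r3=0x23 r4=0x70  N=0 Z=0
after  2: r0=0xb2 r1=0x9e r2=0x50 r3=0x23 r4=0x70  N=0 Z=0
after  3: r0=0xb2 r1=0xd5 r2=0x50 r3=0x23 r4=0x70  N=1 Z=0
after  4: r0=0xb2 r1=0xf6 r2=0x50 r3=0x23 r4=0x70  N=1 Z=0
after  5: r0=0xe2 r1=0xf6 r2=0x50 r3=0x23 r4=0x70  N=1 Z=0
after  6: r0=0xe2 r1=0xf6 r2=0x50 r3=0x23 r4=0x73  N=0 Z=0
after  7: r0=0xe2 r1=0xf6 r2=0xc1 r3=0x23 r4=0x73  N=1 Z=0
after  8: r0=0xe2 r1=0xf6 r2=0xc1 r3=0x23 r4=0x19  N=0 Z=0
after  9: r0=0xe2 r1=0xf6 r2=0xc1 r3=0xd3 r4=0x19  N=1 Z=0
-- IRQ taken; context saved, return-PC = 10 --

SAVED = 0xc1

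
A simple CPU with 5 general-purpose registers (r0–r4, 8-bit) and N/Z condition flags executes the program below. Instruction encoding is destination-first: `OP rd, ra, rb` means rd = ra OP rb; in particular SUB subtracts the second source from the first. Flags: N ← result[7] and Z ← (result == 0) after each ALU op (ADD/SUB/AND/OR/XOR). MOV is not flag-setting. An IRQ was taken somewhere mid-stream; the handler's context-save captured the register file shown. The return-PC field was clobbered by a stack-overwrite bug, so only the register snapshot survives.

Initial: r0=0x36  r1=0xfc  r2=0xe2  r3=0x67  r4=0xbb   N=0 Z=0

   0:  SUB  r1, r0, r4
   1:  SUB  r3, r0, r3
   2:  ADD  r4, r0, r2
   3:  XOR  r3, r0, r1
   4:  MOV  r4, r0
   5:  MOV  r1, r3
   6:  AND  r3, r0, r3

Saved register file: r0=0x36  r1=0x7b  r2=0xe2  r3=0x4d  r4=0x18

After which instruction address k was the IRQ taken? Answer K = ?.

K = 3

after  0: r0=0x36 r1=0x7b r2=0xe2 r3=0x67 r4=0xbb  N=0 Z=0
after  1: r0=0x36 r1=0x7b r2=0xe2 r3=0xcf r4=0xbb  N=1 Z=0
after  2: r0=0x36 r1=0x7b r2=0xe2 r3=0xcf r4=0x18  N=0 Z=0
after  3: r0=0x36 r1=0x7b r2=0xe2 r3=0x4d r4=0x18  N=0 Z=0
-- IRQ taken; context saved, return-PC = 4 --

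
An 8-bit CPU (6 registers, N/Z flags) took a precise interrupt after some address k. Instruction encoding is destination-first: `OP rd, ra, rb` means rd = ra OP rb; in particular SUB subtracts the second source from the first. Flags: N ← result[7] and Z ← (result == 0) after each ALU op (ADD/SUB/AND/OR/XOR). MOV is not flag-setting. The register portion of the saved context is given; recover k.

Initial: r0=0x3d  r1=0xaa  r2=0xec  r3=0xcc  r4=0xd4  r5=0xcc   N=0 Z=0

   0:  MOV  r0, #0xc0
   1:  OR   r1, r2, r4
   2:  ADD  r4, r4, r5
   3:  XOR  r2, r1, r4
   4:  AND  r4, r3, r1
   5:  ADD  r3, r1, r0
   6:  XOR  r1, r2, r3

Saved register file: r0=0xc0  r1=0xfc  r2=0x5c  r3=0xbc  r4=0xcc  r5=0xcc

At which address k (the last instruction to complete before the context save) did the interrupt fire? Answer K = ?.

after  0: r0=0xc0 r1=0xaa r2=0xec r3=0xcc r4=0xd4 r5=0xcc  N=0 Z=0
after  1: r0=0xc0 r1=0xfc r2=0xec r3=0xcc r4=0xd4 r5=0xcc  N=1 Z=0
after  2: r0=0xc0 r1=0xfc r2=0xec r3=0xcc r4=0xa0 r5=0xcc  N=1 Z=0
after  3: r0=0xc0 r1=0xfc r2=0x5c r3=0xcc r4=0xa0 r5=0xcc  N=0 Z=0
after  4: r0=0xc0 r1=0xfc r2=0x5c r3=0xcc r4=0xcc r5=0xcc  N=1 Z=0
after  5: r0=0xc0 r1=0xfc r2=0x5c r3=0xbc r4=0xcc r5=0xcc  N=1 Z=0
-- IRQ taken; context saved, return-PC = 6 --

K = 5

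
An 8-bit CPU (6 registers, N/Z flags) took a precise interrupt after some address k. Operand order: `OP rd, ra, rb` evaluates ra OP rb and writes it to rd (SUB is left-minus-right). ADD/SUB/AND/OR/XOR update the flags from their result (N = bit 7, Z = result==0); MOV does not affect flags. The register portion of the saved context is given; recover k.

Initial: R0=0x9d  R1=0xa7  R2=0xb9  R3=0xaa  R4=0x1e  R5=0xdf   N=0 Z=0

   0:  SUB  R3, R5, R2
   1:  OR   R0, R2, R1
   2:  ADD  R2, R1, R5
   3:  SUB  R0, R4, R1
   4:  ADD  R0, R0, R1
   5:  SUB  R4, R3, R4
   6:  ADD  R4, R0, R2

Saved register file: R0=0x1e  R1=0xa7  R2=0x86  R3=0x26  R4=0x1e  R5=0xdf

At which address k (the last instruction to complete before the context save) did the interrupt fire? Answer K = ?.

after  0: R0=0x9d R1=0xa7 R2=0xb9 R3=0x26 R4=0x1e R5=0xdf  N=0 Z=0
after  1: R0=0xbf R1=0xa7 R2=0xb9 R3=0x26 R4=0x1e R5=0xdf  N=1 Z=0
after  2: R0=0xbf R1=0xa7 R2=0x86 R3=0x26 R4=0x1e R5=0xdf  N=1 Z=0
after  3: R0=0x77 R1=0xa7 R2=0x86 R3=0x26 R4=0x1e R5=0xdf  N=0 Z=0
after  4: R0=0x1e R1=0xa7 R2=0x86 R3=0x26 R4=0x1e R5=0xdf  N=0 Z=0
-- IRQ taken; context saved, return-PC = 5 --

K = 4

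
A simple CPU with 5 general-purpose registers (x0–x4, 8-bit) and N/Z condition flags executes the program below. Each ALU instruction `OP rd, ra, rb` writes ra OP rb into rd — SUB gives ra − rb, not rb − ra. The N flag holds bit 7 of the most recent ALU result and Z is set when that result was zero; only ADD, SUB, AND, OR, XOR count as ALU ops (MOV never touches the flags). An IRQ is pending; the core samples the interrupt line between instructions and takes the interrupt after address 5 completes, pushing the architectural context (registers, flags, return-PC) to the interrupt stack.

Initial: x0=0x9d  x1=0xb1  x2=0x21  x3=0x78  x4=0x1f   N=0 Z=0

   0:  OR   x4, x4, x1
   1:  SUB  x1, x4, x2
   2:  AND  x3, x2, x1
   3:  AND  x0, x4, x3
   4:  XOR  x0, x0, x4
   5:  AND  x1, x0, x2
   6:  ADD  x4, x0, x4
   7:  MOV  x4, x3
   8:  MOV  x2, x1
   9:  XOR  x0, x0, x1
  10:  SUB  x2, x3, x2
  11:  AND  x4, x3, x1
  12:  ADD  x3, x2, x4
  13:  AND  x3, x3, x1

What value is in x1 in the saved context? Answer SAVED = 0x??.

SAVED = 0x21

after  0: x0=0x9d x1=0xb1 x2=0x21 x3=0x78 x4=0xbf  N=1 Z=0
after  1: x0=0x9d x1=0x9e x2=0x21 x3=0x78 x4=0xbf  N=1 Z=0
after  2: x0=0x9d x1=0x9e x2=0x21 x3=0x00 x4=0xbf  N=0 Z=1
after  3: x0=0x00 x1=0x9e x2=0x21 x3=0x00 x4=0xbf  N=0 Z=1
after  4: x0=0xbf x1=0x9e x2=0x21 x3=0x00 x4=0xbf  N=1 Z=0
after  5: x0=0xbf x1=0x21 x2=0x21 x3=0x00 x4=0xbf  N=0 Z=0
-- IRQ taken; context saved, return-PC = 6 --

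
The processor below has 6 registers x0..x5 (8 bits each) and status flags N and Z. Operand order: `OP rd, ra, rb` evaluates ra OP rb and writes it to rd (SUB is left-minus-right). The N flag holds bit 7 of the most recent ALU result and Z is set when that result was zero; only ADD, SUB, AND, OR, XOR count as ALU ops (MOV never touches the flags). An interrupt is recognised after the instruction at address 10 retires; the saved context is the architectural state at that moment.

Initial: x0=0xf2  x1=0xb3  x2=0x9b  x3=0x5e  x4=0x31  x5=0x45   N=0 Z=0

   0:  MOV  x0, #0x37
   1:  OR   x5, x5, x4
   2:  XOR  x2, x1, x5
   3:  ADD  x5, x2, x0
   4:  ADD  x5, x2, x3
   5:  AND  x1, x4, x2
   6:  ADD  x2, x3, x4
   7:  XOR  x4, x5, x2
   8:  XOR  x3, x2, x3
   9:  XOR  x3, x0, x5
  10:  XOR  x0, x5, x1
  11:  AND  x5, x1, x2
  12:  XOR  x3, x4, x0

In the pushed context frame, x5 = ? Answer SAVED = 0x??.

SAVED = 0x24

after  0: x0=0x37 x1=0xb3 x2=0x9b x3=0x5e x4=0x31 x5=0x45  N=0 Z=0
after  1: x0=0x37 x1=0xb3 x2=0x9b x3=0x5e x4=0x31 x5=0x75  N=0 Z=0
after  2: x0=0x37 x1=0xb3 x2=0xc6 x3=0x5e x4=0x31 x5=0x75  N=1 Z=0
after  3: x0=0x37 x1=0xb3 x2=0xc6 x3=0x5e x4=0x31 x5=0xfd  N=1 Z=0
after  4: x0=0x37 x1=0xb3 x2=0xc6 x3=0x5e x4=0x31 x5=0x24  N=0 Z=0
after  5: x0=0x37 x1=0x00 x2=0xc6 x3=0x5e x4=0x31 x5=0x24  N=0 Z=1
after  6: x0=0x37 x1=0x00 x2=0x8f x3=0x5e x4=0x31 x5=0x24  N=1 Z=0
after  7: x0=0x37 x1=0x00 x2=0x8f x3=0x5e x4=0xab x5=0x24  N=1 Z=0
after  8: x0=0x37 x1=0x00 x2=0x8f x3=0xd1 x4=0xab x5=0x24  N=1 Z=0
after  9: x0=0x37 x1=0x00 x2=0x8f x3=0x13 x4=0xab x5=0x24  N=0 Z=0
after 10: x0=0x24 x1=0x00 x2=0x8f x3=0x13 x4=0xab x5=0x24  N=0 Z=0
-- IRQ taken; context saved, return-PC = 11 --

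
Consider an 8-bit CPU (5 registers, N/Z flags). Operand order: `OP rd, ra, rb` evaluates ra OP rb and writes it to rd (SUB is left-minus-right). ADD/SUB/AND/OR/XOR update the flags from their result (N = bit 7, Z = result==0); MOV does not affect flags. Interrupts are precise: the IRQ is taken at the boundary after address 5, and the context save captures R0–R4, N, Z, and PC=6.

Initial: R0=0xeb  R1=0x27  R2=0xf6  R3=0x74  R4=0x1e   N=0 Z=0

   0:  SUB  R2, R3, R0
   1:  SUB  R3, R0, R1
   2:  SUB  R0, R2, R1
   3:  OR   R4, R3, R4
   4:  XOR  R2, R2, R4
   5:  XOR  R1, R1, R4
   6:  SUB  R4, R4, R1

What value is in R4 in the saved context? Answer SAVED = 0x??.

SAVED = 0xde

after  0: R0=0xeb R1=0x27 R2=0x89 R3=0x74 R4=0x1e  N=1 Z=0
after  1: R0=0xeb R1=0x27 R2=0x89 R3=0xc4 R4=0x1e  N=1 Z=0
after  2: R0=0x62 R1=0x27 R2=0x89 R3=0xc4 R4=0x1e  N=0 Z=0
after  3: R0=0x62 R1=0x27 R2=0x89 R3=0xc4 R4=0xde  N=1 Z=0
after  4: R0=0x62 R1=0x27 R2=0x57 R3=0xc4 R4=0xde  N=0 Z=0
after  5: R0=0x62 R1=0xf9 R2=0x57 R3=0xc4 R4=0xde  N=1 Z=0
-- IRQ taken; context saved, return-PC = 6 --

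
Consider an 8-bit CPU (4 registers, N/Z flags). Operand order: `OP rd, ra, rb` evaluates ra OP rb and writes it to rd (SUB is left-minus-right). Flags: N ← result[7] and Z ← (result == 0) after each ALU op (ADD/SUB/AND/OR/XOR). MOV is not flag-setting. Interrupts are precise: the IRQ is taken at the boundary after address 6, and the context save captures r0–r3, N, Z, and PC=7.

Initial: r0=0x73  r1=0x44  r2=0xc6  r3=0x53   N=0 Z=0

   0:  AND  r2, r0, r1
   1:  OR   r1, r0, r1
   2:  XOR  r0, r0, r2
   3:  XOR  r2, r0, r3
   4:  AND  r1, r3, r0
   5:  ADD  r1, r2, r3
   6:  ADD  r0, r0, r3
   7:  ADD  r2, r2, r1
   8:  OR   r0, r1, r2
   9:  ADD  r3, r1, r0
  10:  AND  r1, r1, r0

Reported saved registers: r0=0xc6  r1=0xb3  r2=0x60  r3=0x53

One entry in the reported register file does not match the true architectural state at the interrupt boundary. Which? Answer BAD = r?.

after  0: r0=0x73 r1=0x44 r2=0x40 r3=0x53  N=0 Z=0
after  1: r0=0x73 r1=0x77 r2=0x40 r3=0x53  N=0 Z=0
after  2: r0=0x33 r1=0x77 r2=0x40 r3=0x53  N=0 Z=0
after  3: r0=0x33 r1=0x77 r2=0x60 r3=0x53  N=0 Z=0
after  4: r0=0x33 r1=0x13 r2=0x60 r3=0x53  N=0 Z=0
after  5: r0=0x33 r1=0xb3 r2=0x60 r3=0x53  N=1 Z=0
after  6: r0=0x86 r1=0xb3 r2=0x60 r3=0x53  N=1 Z=0
-- IRQ taken; context saved, return-PC = 7 --
mismatch: r0: reported 0xc6 vs actual 0x86

BAD = r0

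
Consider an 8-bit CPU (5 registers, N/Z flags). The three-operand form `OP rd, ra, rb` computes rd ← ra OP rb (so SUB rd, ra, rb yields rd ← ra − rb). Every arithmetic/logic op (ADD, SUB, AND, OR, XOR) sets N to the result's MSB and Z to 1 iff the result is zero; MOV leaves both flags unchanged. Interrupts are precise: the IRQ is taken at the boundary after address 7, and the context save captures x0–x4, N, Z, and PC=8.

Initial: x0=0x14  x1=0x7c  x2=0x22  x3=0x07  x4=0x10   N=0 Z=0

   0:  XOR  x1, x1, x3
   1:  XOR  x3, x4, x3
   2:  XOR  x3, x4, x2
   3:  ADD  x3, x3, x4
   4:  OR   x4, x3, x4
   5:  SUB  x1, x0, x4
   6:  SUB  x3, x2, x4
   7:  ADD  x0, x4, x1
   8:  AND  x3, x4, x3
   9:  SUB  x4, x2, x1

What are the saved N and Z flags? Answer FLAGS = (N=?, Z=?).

after  0: x0=0x14 x1=0x7b x2=0x22 x3=0x07 x4=0x10  N=0 Z=0
after  1: x0=0x14 x1=0x7b x2=0x22 x3=0x17 x4=0x10  N=0 Z=0
after  2: x0=0x14 x1=0x7b x2=0x22 x3=0x32 x4=0x10  N=0 Z=0
after  3: x0=0x14 x1=0x7b x2=0x22 x3=0x42 x4=0x10  N=0 Z=0
after  4: x0=0x14 x1=0x7b x2=0x22 x3=0x42 x4=0x52  N=0 Z=0
after  5: x0=0x14 x1=0xc2 x2=0x22 x3=0x42 x4=0x52  N=1 Z=0
after  6: x0=0x14 x1=0xc2 x2=0x22 x3=0xd0 x4=0x52  N=1 Z=0
after  7: x0=0x14 x1=0xc2 x2=0x22 x3=0xd0 x4=0x52  N=0 Z=0
-- IRQ taken; context saved, return-PC = 8 --

FLAGS = (N=0, Z=0)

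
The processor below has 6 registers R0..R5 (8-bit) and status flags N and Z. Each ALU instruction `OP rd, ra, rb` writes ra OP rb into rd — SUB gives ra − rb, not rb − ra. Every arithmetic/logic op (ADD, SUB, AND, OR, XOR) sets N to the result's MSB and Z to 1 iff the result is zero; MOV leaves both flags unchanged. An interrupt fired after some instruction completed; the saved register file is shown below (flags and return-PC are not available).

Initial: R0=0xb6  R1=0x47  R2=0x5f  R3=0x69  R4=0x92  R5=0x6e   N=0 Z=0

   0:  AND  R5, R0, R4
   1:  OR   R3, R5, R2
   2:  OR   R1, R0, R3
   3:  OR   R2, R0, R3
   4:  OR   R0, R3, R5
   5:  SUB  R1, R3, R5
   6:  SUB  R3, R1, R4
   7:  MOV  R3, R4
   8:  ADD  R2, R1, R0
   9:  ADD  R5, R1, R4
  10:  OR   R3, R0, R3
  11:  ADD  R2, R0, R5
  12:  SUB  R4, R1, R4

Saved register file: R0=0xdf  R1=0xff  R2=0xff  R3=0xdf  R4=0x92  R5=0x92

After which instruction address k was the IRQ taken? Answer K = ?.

K = 4

after  0: R0=0xb6 R1=0x47 R2=0x5f R3=0x69 R4=0x92 R5=0x92  N=1 Z=0
after  1: R0=0xb6 R1=0x47 R2=0x5f R3=0xdf R4=0x92 R5=0x92  N=1 Z=0
after  2: R0=0xb6 R1=0xff R2=0x5f R3=0xdf R4=0x92 R5=0x92  N=1 Z=0
after  3: R0=0xb6 R1=0xff R2=0xff R3=0xdf R4=0x92 R5=0x92  N=1 Z=0
after  4: R0=0xdf R1=0xff R2=0xff R3=0xdf R4=0x92 R5=0x92  N=1 Z=0
-- IRQ taken; context saved, return-PC = 5 --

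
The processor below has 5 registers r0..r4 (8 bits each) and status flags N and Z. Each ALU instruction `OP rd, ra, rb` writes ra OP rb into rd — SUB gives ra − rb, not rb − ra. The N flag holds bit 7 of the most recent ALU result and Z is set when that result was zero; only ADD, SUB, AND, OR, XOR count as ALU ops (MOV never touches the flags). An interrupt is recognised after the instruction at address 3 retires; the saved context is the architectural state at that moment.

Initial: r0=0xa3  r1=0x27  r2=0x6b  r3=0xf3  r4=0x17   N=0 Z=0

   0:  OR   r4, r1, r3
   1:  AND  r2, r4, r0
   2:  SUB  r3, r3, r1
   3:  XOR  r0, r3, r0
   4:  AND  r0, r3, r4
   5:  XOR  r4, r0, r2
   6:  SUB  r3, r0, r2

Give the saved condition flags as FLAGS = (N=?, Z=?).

FLAGS = (N=0, Z=0)

after  0: r0=0xa3 r1=0x27 r2=0x6b r3=0xf3 r4=0xf7  N=1 Z=0
after  1: r0=0xa3 r1=0x27 r2=0xa3 r3=0xf3 r4=0xf7  N=1 Z=0
after  2: r0=0xa3 r1=0x27 r2=0xa3 r3=0xcc r4=0xf7  N=1 Z=0
after  3: r0=0x6f r1=0x27 r2=0xa3 r3=0xcc r4=0xf7  N=0 Z=0
-- IRQ taken; context saved, return-PC = 4 --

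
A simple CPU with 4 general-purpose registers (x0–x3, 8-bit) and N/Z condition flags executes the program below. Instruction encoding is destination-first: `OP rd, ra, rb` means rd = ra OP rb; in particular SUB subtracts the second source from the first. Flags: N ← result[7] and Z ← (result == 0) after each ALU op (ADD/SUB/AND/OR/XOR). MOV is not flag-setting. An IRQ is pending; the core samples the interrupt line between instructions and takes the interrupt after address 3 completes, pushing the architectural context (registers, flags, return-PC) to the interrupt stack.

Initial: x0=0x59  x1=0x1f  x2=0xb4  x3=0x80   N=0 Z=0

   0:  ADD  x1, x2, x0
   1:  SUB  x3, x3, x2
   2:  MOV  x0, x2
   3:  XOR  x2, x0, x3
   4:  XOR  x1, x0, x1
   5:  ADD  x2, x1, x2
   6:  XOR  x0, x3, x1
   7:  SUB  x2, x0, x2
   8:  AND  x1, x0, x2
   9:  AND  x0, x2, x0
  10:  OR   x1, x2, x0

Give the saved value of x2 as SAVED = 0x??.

SAVED = 0x78

after  0: x0=0x59 x1=0x0d x2=0xb4 x3=0x80  N=0 Z=0
after  1: x0=0x59 x1=0x0d x2=0xb4 x3=0xcc  N=1 Z=0
after  2: x0=0xb4 x1=0x0d x2=0xb4 x3=0xcc  N=1 Z=0
after  3: x0=0xb4 x1=0x0d x2=0x78 x3=0xcc  N=0 Z=0
-- IRQ taken; context saved, return-PC = 4 --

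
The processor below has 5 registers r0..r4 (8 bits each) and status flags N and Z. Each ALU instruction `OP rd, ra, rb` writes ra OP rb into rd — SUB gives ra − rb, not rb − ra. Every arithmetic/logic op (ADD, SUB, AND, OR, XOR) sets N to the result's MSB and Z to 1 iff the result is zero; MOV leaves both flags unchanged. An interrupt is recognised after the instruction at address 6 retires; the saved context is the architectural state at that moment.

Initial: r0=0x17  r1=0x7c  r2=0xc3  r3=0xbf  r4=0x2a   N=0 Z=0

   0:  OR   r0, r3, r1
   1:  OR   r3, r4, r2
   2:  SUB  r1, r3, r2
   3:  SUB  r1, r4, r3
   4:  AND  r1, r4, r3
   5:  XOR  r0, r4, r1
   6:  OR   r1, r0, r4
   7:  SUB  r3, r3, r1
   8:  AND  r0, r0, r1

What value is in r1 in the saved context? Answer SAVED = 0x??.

SAVED = 0x2a

after  0: r0=0xff r1=0x7c r2=0xc3 r3=0xbf r4=0x2a  N=1 Z=0
after  1: r0=0xff r1=0x7c r2=0xc3 r3=0xeb r4=0x2a  N=1 Z=0
after  2: r0=0xff r1=0x28 r2=0xc3 r3=0xeb r4=0x2a  N=0 Z=0
after  3: r0=0xff r1=0x3f r2=0xc3 r3=0xeb r4=0x2a  N=0 Z=0
after  4: r0=0xff r1=0x2a r2=0xc3 r3=0xeb r4=0x2a  N=0 Z=0
after  5: r0=0x00 r1=0x2a r2=0xc3 r3=0xeb r4=0x2a  N=0 Z=1
after  6: r0=0x00 r1=0x2a r2=0xc3 r3=0xeb r4=0x2a  N=0 Z=0
-- IRQ taken; context saved, return-PC = 7 --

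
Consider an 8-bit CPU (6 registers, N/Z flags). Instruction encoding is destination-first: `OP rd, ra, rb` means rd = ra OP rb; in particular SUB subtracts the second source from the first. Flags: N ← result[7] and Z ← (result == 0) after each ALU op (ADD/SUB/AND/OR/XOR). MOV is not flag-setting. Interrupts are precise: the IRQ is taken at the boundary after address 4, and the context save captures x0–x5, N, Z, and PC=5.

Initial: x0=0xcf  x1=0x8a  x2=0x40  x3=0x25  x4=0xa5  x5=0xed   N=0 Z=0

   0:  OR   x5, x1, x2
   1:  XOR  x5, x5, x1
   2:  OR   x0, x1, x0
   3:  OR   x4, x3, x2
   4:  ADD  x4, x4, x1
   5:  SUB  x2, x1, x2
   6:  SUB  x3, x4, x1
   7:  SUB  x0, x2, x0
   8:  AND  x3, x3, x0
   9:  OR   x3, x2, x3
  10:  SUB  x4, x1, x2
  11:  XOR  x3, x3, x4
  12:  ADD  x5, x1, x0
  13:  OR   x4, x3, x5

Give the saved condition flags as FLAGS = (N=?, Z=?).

FLAGS = (N=1, Z=0)

after  0: x0=0xcf x1=0x8a x2=0x40 x3=0x25 x4=0xa5 x5=0xca  N=1 Z=0
after  1: x0=0xcf x1=0x8a x2=0x40 x3=0x25 x4=0xa5 x5=0x40  N=0 Z=0
after  2: x0=0xcf x1=0x8a x2=0x40 x3=0x25 x4=0xa5 x5=0x40  N=1 Z=0
after  3: x0=0xcf x1=0x8a x2=0x40 x3=0x25 x4=0x65 x5=0x40  N=0 Z=0
after  4: x0=0xcf x1=0x8a x2=0x40 x3=0x25 x4=0xef x5=0x40  N=1 Z=0
-- IRQ taken; context saved, return-PC = 5 --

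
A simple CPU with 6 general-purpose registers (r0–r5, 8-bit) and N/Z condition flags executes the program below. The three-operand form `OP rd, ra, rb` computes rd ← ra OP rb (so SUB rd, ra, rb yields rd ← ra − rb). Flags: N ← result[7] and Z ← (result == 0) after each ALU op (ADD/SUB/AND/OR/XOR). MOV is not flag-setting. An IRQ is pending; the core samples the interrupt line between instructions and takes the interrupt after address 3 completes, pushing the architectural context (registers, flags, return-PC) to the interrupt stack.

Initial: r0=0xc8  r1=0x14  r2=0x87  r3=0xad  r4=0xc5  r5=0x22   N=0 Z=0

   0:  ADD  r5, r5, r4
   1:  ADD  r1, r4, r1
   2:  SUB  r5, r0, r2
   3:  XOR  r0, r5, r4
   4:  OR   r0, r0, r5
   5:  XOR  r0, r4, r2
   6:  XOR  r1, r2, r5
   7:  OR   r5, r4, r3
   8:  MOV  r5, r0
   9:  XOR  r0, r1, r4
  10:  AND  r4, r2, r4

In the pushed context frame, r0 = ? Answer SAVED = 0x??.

SAVED = 0x84

after  0: r0=0xc8 r1=0x14 r2=0x87 r3=0xad r4=0xc5 r5=0xe7  N=1 Z=0
after  1: r0=0xc8 r1=0xd9 r2=0x87 r3=0xad r4=0xc5 r5=0xe7  N=1 Z=0
after  2: r0=0xc8 r1=0xd9 r2=0x87 r3=0xad r4=0xc5 r5=0x41  N=0 Z=0
after  3: r0=0x84 r1=0xd9 r2=0x87 r3=0xad r4=0xc5 r5=0x41  N=1 Z=0
-- IRQ taken; context saved, return-PC = 4 --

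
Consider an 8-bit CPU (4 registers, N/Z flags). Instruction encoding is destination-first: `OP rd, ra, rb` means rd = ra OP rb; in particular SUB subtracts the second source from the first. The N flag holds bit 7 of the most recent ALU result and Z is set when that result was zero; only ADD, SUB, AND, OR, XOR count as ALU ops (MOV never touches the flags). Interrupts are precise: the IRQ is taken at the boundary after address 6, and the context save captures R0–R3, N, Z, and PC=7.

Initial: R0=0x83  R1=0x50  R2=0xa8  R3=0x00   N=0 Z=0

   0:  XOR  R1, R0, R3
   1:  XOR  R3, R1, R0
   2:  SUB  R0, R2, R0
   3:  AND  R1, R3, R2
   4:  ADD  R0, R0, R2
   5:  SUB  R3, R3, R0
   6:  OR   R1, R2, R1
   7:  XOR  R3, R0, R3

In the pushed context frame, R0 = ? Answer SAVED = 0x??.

SAVED = 0xcd

after  0: R0=0x83 R1=0x83 R2=0xa8 R3=0x00  N=1 Z=0
after  1: R0=0x83 R1=0x83 R2=0xa8 R3=0x00  N=0 Z=1
after  2: R0=0x25 R1=0x83 R2=0xa8 R3=0x00  N=0 Z=0
after  3: R0=0x25 R1=0x00 R2=0xa8 R3=0x00  N=0 Z=1
after  4: R0=0xcd R1=0x00 R2=0xa8 R3=0x00  N=1 Z=0
after  5: R0=0xcd R1=0x00 R2=0xa8 R3=0x33  N=0 Z=0
after  6: R0=0xcd R1=0xa8 R2=0xa8 R3=0x33  N=1 Z=0
-- IRQ taken; context saved, return-PC = 7 --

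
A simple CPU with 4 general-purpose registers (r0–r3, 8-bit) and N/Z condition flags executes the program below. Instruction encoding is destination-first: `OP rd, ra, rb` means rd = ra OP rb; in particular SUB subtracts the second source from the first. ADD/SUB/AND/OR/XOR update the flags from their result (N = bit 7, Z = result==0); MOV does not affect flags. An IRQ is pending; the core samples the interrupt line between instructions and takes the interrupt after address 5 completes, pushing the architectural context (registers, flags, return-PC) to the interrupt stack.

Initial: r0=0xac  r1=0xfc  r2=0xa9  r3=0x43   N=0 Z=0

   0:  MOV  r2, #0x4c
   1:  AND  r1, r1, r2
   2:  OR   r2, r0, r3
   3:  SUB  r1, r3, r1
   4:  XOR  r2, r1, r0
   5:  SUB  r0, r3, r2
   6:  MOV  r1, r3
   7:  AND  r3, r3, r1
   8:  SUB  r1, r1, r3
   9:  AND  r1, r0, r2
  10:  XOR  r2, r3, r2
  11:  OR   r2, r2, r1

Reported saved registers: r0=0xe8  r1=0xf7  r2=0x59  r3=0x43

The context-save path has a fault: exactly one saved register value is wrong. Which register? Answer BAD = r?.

BAD = r2

after  0: r0=0xac r1=0xfc r2=0x4c r3=0x43  N=0 Z=0
after  1: r0=0xac r1=0x4c r2=0x4c r3=0x43  N=0 Z=0
after  2: r0=0xac r1=0x4c r2=0xef r3=0x43  N=1 Z=0
after  3: r0=0xac r1=0xf7 r2=0xef r3=0x43  N=1 Z=0
after  4: r0=0xac r1=0xf7 r2=0x5b r3=0x43  N=0 Z=0
after  5: r0=0xe8 r1=0xf7 r2=0x5b r3=0x43  N=1 Z=0
-- IRQ taken; context saved, return-PC = 6 --
mismatch: r2: reported 0x59 vs actual 0x5b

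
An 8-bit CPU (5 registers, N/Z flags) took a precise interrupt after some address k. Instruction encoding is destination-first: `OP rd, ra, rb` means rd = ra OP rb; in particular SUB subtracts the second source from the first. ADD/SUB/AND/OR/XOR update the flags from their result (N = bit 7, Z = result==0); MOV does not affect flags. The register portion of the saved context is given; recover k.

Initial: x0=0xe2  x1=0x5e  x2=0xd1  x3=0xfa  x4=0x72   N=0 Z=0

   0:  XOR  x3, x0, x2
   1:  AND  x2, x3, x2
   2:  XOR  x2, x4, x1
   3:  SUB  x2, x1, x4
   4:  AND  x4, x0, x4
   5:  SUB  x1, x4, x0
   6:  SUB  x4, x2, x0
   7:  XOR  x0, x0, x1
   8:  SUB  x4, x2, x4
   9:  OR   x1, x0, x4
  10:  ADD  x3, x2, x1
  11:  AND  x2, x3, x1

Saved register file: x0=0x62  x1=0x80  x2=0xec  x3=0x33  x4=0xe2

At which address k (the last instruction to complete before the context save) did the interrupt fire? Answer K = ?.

after  0: x0=0xe2 x1=0x5e x2=0xd1 x3=0x33 x4=0x72  N=0 Z=0
after  1: x0=0xe2 x1=0x5e x2=0x11 x3=0x33 x4=0x72  N=0 Z=0
after  2: x0=0xe2 x1=0x5e x2=0x2c x3=0x33 x4=0x72  N=0 Z=0
after  3: x0=0xe2 x1=0x5e x2=0xec x3=0x33 x4=0x72  N=1 Z=0
after  4: x0=0xe2 x1=0x5e x2=0xec x3=0x33 x4=0x62  N=0 Z=0
after  5: x0=0xe2 x1=0x80 x2=0xec x3=0x33 x4=0x62  N=1 Z=0
after  6: x0=0xe2 x1=0x80 x2=0xec x3=0x33 x4=0x0a  N=0 Z=0
after  7: x0=0x62 x1=0x80 x2=0xec x3=0x33 x4=0x0a  N=0 Z=0
after  8: x0=0x62 x1=0x80 x2=0xec x3=0x33 x4=0xe2  N=1 Z=0
-- IRQ taken; context saved, return-PC = 9 --

K = 8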